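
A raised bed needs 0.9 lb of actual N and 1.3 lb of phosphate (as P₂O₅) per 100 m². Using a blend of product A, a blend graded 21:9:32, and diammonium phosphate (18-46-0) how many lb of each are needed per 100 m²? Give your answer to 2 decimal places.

2.24 lb product A, 2.39 lb diammonium phosphate

With a, b = lb per 100 m² of product A and diammonium phosphate:
N: 0.21·a + 0.18·b = 0.9
P₂O₅: 0.09·a + 0.46·b = 1.3
Eliminate b: (row1) − 0.18/0.46·(row2) → 0.174783·a = 0.391304, so a = 2.23881.
Then b = (1.3 − 0.09·2.23881) / 0.46 = 2.38806.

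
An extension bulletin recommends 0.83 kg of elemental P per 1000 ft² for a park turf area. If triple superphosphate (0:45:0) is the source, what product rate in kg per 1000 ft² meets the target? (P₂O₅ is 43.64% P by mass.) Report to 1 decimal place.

4.2 kg of product per thousand sq ft

As P₂O₅: 0.83 / 0.4364 = 1.90192 kg per 1000 ft².
Product per 1000 ft² = 1.90192 / 45% = 4.2265 kg.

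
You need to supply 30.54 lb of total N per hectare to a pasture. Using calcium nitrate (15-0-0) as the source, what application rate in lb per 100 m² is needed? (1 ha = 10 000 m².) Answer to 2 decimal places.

2.04 lb of product per hundred sq m

Product per hectare = 30.54 / 15% = 203.6 lb.
Convert to per 100 m²: 203.6 × 0.01 = 2.036 lb.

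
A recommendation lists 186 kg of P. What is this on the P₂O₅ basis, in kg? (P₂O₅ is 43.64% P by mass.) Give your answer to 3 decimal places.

426.214 kg P₂O₅

P₂O₅ = 186 / 0.4364 = 426.21448 kg.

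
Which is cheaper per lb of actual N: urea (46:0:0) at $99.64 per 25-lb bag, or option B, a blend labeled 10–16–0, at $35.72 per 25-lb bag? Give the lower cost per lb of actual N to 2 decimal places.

urea: N per bag = 25 × 46% = 11.5 lb; cost = 99.64 / 11.5 = $8.6643/lb N.
option B: N per bag = 25 × 10% = 2.5 lb; cost = 35.72 / 2.5 = $14.2880/lb N.
urea is cheaper.

$8.66 per lb N (urea)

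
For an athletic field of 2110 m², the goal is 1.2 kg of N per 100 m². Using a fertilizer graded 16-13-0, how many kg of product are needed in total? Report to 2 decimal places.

158.25 kg

Product per 100 m² = 1.2 / 16% = 7.5 kg.
Total product = 7.5 × 2110 / 100 = 158.25 kg.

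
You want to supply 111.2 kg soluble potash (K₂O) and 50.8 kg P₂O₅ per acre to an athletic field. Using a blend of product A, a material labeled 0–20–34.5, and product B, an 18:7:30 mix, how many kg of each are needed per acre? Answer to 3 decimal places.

With a, b = kg per acre of product A and product B:
K₂O: 0.345·a + 0.3·b = 111.2
P₂O₅: 0.2·a + 0.07·b = 50.8
Solving simultaneously: a = 207.9777, b = 131.4923.

207.978 kg product A, 131.492 kg product B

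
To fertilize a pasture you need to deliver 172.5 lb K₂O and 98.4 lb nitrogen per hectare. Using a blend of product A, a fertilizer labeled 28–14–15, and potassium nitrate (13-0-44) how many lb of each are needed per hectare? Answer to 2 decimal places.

With a, b = lb per hectare of product A and potassium nitrate:
K₂O: 0.15·a + 0.44·b = 172.5
N: 0.28·a + 0.13·b = 98.4
Eliminate b: (row1) − 0.44/0.13·(row2) → -0.797692·a = -160.546, so a = 201.263.
Then b = (98.4 − 0.28·201.263) / 0.13 = 323.433.

201.26 lb product A, 323.43 lb potassium nitrate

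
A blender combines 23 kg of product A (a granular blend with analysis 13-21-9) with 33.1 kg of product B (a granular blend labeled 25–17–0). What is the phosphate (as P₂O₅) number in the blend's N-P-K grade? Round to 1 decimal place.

Total mass = 23 + 33.1 = 56.1 kg.
P₂O₅ mass = 21%×23 + 17%×33.1 = 10.457 kg.
% P₂O₅ = 10.457 / 56.1 = 18.6399%.

18.6% P₂O₅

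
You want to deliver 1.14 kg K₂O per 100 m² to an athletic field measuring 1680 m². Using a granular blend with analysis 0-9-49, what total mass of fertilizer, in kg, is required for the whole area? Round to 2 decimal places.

Product per 100 m² = 1.14 / 49% = 2.32653 kg.
Total product = 2.32653 × 1680 / 100 = 39.0857 kg.

39.09 kg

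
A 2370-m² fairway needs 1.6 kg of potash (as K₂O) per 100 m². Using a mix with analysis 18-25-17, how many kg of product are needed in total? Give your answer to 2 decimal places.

Product per 100 m² = 1.6 / 17% = 9.41176 kg.
Total product = 9.41176 × 2370 / 100 = 223.059 kg.

223.06 kg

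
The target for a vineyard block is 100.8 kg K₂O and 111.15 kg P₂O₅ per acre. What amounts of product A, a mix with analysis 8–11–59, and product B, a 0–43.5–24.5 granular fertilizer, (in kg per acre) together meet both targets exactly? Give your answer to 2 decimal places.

72.34 kg product A, 237.22 kg product B

With a, b = kg per acre of product A and product B:
K₂O: 0.59·a + 0.245·b = 100.8
P₂O₅: 0.11·a + 0.435·b = 111.15
From row1: a = (100.8 − 0.245·b) / 0.59.
Into row2: 0.11·(100.8 − 0.245·b)/0.59 + 0.435·b = 111.15 → b = 237.2246, a = 72.3389.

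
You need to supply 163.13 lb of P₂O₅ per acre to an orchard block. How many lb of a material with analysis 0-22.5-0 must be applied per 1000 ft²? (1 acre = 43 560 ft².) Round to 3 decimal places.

16.644 lb of product per thousand sq ft

Product per acre = 163.13 / 22.5% = 725.022 lb.
Convert to per 1000 ft²: 725.022 × 0.0229568 = 16.6442 lb.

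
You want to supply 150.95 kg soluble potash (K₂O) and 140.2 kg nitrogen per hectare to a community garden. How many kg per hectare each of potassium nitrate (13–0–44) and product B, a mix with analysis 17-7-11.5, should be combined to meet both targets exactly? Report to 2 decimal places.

Let a = kg of potassium nitrate, b = kg of product B (per hectare).
K₂O: 0.44·a + 0.115·b = 150.95
N: 0.13·a + 0.17·b = 140.2
Eliminate b: (row1) − 0.115/0.17·(row2) → 0.352059·a = 56.1088, so a = 159.373.
Then b = (140.2 − 0.13·159.373) / 0.17 = 702.832.

159.37 kg potassium nitrate, 702.83 kg product B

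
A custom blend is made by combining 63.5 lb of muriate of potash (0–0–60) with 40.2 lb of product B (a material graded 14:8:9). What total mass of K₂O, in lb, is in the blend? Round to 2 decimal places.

K₂O mass = 60%×63.5 + 9%×40.2 = 41.718 lb.

41.72 lb K₂O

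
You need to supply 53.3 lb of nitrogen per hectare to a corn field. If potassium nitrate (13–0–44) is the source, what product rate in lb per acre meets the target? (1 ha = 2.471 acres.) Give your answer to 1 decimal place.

Product per hectare = 53.3 / 13% = 410 lb.
Convert to per acre: 410 × 0.404694 = 165.925 lb.

165.9 lb of product per acre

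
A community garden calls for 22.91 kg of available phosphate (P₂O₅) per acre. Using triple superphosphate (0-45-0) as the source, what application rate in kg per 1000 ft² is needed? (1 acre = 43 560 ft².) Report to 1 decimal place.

1.2 kg of product per thousand sq ft

Product per acre = 22.91 / 45% = 50.9111 kg.
Convert to per 1000 ft²: 50.9111 × 0.0229568 = 1.16876 kg.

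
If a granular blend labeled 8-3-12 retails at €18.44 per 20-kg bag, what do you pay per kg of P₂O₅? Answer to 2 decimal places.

P₂O₅ in bag = 20 × 3% = 0.6 kg.
Cost per kg P₂O₅ = €18.44 / 0.6 = €30.7333.

€30.73 per kg P₂O₅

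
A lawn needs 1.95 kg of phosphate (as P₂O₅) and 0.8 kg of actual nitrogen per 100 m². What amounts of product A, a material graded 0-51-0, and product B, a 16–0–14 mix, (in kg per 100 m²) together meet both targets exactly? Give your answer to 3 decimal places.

Per-100 m² balance (a = product A, b = product B):
P₂O₅: 0.51·a + 0·b = 1.95
N: 0·a + 0.16·b = 0.8
Solving simultaneously: a = 3.82353, b = 5.

3.824 kg product A, 5.000 kg product B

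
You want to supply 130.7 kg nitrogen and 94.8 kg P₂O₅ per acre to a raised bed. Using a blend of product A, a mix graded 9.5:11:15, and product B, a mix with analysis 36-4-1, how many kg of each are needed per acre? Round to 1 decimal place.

807.3 kg product A, 150.0 kg product B

Let a = kg of product A, b = kg of product B (per acre).
N: 0.095·a + 0.36·b = 130.7
P₂O₅: 0.11·a + 0.04·b = 94.8
From row1: a = (130.7 − 0.36·b) / 0.095.
Into row2: 0.11·(130.7 − 0.36·b)/0.095 + 0.04·b = 94.8 → b = 150.028, a = 807.263.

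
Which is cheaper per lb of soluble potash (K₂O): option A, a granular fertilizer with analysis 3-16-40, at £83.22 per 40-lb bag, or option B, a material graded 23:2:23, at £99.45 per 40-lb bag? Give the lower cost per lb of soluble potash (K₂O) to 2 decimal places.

£5.20 per lb K₂O (option A)

option A: K₂O per bag = 40 × 40% = 16 lb; cost = 83.22 / 16 = £5.2012/lb K₂O.
option B: K₂O per bag = 40 × 23% = 9.2 lb; cost = 99.45 / 9.2 = £10.8098/lb K₂O.
option A is cheaper.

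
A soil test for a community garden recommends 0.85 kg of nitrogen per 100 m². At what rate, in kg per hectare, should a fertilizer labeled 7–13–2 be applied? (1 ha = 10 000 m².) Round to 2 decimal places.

Product per 100 m² = 0.85 / 7% = 12.1429 kg.
Convert to per hectare: 12.1429 × 100 = 1214.286 kg.

1214.29 kg of product per hectare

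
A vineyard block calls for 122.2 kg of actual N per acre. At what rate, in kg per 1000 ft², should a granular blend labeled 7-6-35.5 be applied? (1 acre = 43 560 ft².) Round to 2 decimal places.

Product per acre = 122.2 / 7% = 1745.71 kg.
Convert to per 1000 ft²: 1745.71 × 0.0229568 = 40.0761 kg.

40.08 kg of product per thousand sq ft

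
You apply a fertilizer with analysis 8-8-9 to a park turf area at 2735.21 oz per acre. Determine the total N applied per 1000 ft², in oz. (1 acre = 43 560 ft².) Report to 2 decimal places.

nitrogen per acre = 2735.21 × 8% = 218.817 oz.
Convert to per 1000 ft²: 218.817 × 0.0229568 = 5.02334 oz.

5.02 oz N per thousand sq ft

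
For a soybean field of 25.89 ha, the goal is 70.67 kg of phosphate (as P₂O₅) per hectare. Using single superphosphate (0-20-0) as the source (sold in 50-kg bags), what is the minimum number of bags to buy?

183 bags

Product per hectare = 70.67 / 20% = 353.35 kg.
Total product = 353.35 × 25.89 = 9148.23 kg.
Bags = ⌈9148.23 / 50⌉ = 183.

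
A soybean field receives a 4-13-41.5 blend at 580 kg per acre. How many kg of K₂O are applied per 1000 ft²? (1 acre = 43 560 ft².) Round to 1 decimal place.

5.5 kg K₂O per thousand sq ft

K₂O per acre = 580 × 41.5% = 240.7 kg.
Convert to per 1000 ft²: 240.7 × 0.0229568 = 5.52571 kg.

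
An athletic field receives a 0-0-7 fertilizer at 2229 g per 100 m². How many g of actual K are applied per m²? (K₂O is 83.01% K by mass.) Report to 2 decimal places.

1.30 g K per sq m

K₂O per 100 m² = 2229 × 7% = 156.03 g.
Elemental K = 156.03 × 0.8301 = 129.521 g per 100 m².
Convert to per m²: 129.521 × 0.01 = 1.29521 g.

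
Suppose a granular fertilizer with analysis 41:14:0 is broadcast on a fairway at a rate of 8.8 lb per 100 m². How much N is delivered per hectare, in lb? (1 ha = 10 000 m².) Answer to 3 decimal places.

nitrogen per 100 m² = 8.8 × 41% = 3.608 lb.
Convert to per hectare: 3.608 × 100 = 360.8 lb.

360.800 lb N per hectare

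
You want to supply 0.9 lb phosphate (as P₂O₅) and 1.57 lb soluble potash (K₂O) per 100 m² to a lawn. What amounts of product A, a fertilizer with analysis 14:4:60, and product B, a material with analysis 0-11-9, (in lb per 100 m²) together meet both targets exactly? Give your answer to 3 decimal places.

With a, b = lb per 100 m² of product A and product B:
P₂O₅: 0.04·a + 0.11·b = 0.9
K₂O: 0.6·a + 0.09·b = 1.57
From row1: a = (0.9 − 0.11·b) / 0.04.
Into row2: 0.6·(0.9 − 0.11·b)/0.04 + 0.09·b = 1.57 → b = 7.64744, a = 1.46955.

1.470 lb product A, 7.647 lb product B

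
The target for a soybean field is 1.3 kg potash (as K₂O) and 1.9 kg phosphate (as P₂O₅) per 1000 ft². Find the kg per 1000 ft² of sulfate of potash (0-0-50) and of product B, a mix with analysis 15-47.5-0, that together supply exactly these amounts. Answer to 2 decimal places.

2.60 kg sulfate of potash, 4.00 kg product B

Let a = kg of sulfate of potash, b = kg of product B (per 1000 ft²).
K₂O: 0.5·a + 0·b = 1.3
P₂O₅: 0·a + 0.475·b = 1.9
Solving simultaneously: a = 2.6, b = 4.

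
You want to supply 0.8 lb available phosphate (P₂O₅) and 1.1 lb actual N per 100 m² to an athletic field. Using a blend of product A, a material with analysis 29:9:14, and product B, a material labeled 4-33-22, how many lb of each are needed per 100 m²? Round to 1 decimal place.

3.6 lb product A, 1.4 lb product B

With a, b = lb per 100 m² of product A and product B:
P₂O₅: 0.09·a + 0.33·b = 0.8
N: 0.29·a + 0.04·b = 1.1
Eliminate b: (row1) − 0.33/0.04·(row2) → -2.3025·a = -8.275, so a = 3.59392.
Then b = (1.1 − 0.29·3.59392) / 0.04 = 1.44408.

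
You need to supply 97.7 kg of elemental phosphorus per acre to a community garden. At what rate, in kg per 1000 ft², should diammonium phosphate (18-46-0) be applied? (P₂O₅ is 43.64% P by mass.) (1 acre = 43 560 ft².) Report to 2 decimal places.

11.17 kg of product per thousand sq ft

As P₂O₅: 97.7 / 0.4364 = 223.877 kg per acre.
Product per acre = 223.877 / 46% = 486.69 kg.
Convert to per 1000 ft²: 486.69 × 0.0229568 = 11.1729 kg.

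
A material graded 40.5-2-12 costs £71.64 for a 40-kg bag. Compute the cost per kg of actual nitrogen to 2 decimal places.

N in bag = 40 × 40.5% = 16.2 kg.
Cost per kg N = £71.64 / 16.2 = £4.4222.

£4.42 per kg N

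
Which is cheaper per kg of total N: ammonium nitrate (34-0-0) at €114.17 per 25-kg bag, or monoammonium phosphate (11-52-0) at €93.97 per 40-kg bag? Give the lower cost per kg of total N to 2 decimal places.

ammonium nitrate: N per bag = 25 × 34% = 8.5 kg; cost = 114.17 / 8.5 = €13.4318/kg N.
monoammonium phosphate: N per bag = 40 × 11% = 4.4 kg; cost = 93.97 / 4.4 = €21.3568/kg N.
ammonium nitrate is cheaper.

€13.43 per kg N (ammonium nitrate)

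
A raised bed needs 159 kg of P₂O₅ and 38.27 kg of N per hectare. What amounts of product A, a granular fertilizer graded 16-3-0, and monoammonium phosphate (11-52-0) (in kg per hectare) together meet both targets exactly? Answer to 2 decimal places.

30.17 kg product A, 304.03 kg monoammonium phosphate

Let a = kg of product A, b = kg of monoammonium phosphate (per hectare).
P₂O₅: 0.03·a + 0.52·b = 159
N: 0.16·a + 0.11·b = 38.27
Solving simultaneously: a = 30.1677, b = 304.029.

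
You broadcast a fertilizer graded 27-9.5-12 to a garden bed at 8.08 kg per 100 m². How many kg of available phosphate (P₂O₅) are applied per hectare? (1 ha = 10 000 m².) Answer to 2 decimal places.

76.76 kg P₂O₅ per hectare

P₂O₅ per 100 m² = 8.08 × 9.5% = 0.7676 kg.
Convert to per hectare: 0.7676 × 100 = 76.76 kg.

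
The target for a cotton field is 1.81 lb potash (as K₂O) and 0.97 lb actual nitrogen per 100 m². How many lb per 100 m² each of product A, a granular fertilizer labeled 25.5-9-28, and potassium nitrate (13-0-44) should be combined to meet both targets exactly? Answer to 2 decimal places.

2.53 lb product A, 2.51 lb potassium nitrate

Per-100 m² balance (a = product A, b = potassium nitrate):
K₂O: 0.28·a + 0.44·b = 1.81
N: 0.255·a + 0.13·b = 0.97
From row1: a = (1.81 − 0.44·b) / 0.28.
Into row2: 0.255·(1.81 − 0.44·b)/0.28 + 0.13·b = 0.97 → b = 2.50594, a = 2.52639.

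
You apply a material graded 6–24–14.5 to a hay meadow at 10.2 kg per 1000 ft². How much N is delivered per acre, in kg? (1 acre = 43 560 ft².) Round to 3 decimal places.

26.659 kg N per acre

nitrogen per 1000 ft² = 10.2 × 6% = 0.612 kg.
Convert to per acre: 0.612 × 43.56 = 26.6587 kg.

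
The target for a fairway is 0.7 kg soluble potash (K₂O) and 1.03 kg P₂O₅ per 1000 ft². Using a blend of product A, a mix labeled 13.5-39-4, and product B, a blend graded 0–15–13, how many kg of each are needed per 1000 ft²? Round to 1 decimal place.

With a, b = kg per 1000 ft² of product A and product B:
K₂O: 0.04·a + 0.13·b = 0.7
P₂O₅: 0.39·a + 0.15·b = 1.03
Solving simultaneously: a = 0.646532, b = 5.18568.

0.6 kg product A, 5.2 kg product B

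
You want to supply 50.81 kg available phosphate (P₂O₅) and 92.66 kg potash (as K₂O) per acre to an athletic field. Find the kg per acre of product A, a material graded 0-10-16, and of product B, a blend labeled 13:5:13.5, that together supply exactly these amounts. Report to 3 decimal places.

404.791 kg product A, 206.618 kg product B

Per-acre balance (a = product A, b = product B):
P₂O₅: 0.1·a + 0.05·b = 50.81
K₂O: 0.16·a + 0.135·b = 92.66
Solving simultaneously: a = 404.7909, b = 206.6182.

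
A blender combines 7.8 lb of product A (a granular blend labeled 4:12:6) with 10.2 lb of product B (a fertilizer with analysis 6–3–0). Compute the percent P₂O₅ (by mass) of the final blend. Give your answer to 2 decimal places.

Total mass = 7.8 + 10.2 = 18 lb.
P₂O₅ mass = 12%×7.8 + 3%×10.2 = 1.242 lb.
% P₂O₅ = 1.242 / 18 = 6.9%.

6.90% P₂O₅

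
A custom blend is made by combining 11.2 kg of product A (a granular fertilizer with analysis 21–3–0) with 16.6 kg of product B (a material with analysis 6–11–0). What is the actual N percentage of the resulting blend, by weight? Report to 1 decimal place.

Total mass = 11.2 + 16.6 = 27.8 kg.
N mass = 21%×11.2 + 6%×16.6 = 3.348 kg.
% N = 3.348 / 27.8 = 12.0432%.

12.0% N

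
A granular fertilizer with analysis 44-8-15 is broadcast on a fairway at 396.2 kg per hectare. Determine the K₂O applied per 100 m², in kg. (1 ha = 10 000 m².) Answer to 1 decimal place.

0.6 kg K₂O per hundred sq m

K₂O per hectare = 396.2 × 15% = 59.43 kg.
Convert to per 100 m²: 59.43 × 0.01 = 0.5943 kg.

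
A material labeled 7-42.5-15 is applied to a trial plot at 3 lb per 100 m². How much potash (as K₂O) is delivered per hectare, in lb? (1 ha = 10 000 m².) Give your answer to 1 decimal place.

45.0 lb K₂O per hectare

K₂O per 100 m² = 3 × 15% = 0.45 lb.
Convert to per hectare: 0.45 × 100 = 45 lb.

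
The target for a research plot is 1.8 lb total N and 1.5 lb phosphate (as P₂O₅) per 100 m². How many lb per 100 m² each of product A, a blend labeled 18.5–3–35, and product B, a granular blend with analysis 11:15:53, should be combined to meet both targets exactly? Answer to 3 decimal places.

4.294 lb product A, 9.141 lb product B

With a, b = lb per 100 m² of product A and product B:
N: 0.185·a + 0.11·b = 1.8
P₂O₅: 0.03·a + 0.15·b = 1.5
Eliminate b: (row1) − 0.11/0.15·(row2) → 0.163·a = 0.7, so a = 4.29448.
Then b = (1.5 − 0.03·4.29448) / 0.15 = 9.1411.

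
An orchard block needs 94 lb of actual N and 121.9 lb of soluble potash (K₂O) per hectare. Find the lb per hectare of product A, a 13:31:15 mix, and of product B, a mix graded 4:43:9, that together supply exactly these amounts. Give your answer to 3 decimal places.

With a, b = lb per hectare of product A and product B:
N: 0.13·a + 0.04·b = 94
K₂O: 0.15·a + 0.09·b = 121.9
Eliminate b: (row1) − 0.04/0.09·(row2) → 0.0633333·a = 39.8222, so a = 628.7719.
Then b = (121.9 − 0.15·628.7719) / 0.09 = 306.4912.

628.772 lb product A, 306.491 lb product B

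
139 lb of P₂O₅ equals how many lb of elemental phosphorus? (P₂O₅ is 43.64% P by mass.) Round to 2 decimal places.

P = 139 × 0.4364 = 60.6596 lb.

60.66 lb P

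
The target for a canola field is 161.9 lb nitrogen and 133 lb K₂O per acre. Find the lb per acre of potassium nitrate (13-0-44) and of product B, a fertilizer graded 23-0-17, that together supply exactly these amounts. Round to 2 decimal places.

38.77 lb potassium nitrate, 682.00 lb product B

Per-acre balance (a = potassium nitrate, b = product B):
N: 0.13·a + 0.23·b = 161.9
K₂O: 0.44·a + 0.17·b = 133
Solving simultaneously: a = 38.7737, b = 681.997.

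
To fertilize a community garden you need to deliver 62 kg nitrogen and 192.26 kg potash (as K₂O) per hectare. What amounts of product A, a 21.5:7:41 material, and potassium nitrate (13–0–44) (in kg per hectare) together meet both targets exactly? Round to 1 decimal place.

55.4 kg product A, 385.4 kg potassium nitrate

Let a = kg of product A, b = kg of potassium nitrate (per hectare).
N: 0.215·a + 0.13·b = 62
K₂O: 0.41·a + 0.44·b = 192.26
Eliminate b: (row1) − 0.13/0.44·(row2) → 0.0938636·a = 5.19591, so a = 55.3559.
Then b = (192.26 − 0.41·55.3559) / 0.44 = 385.373.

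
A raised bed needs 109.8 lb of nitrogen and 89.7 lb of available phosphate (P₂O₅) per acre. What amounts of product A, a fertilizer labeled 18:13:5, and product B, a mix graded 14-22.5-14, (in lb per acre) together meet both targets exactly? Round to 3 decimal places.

544.709 lb product A, 83.946 lb product B

Per-acre balance (a = product A, b = product B):
N: 0.18·a + 0.14·b = 109.8
P₂O₅: 0.13·a + 0.225·b = 89.7
From row1: a = (109.8 − 0.14·b) / 0.18.
Into row2: 0.13·(109.8 − 0.14·b)/0.18 + 0.225·b = 89.7 → b = 83.9462, a = 544.7085.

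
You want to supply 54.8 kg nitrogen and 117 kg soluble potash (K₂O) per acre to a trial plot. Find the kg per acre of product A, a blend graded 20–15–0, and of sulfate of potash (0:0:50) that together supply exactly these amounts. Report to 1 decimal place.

274.0 kg product A, 234.0 kg sulfate of potash

Per-acre balance (a = product A, b = sulfate of potash):
N: 0.2·a + 0·b = 54.8
K₂O: 0·a + 0.5·b = 117
Solving simultaneously: a = 274, b = 234.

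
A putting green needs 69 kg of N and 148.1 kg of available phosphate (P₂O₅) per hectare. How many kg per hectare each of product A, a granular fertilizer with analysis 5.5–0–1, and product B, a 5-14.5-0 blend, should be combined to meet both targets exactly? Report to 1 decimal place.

326.0 kg product A, 1021.4 kg product B

Let a = kg of product A, b = kg of product B (per hectare).
N: 0.055·a + 0.05·b = 69
P₂O₅: 0·a + 0.145·b = 148.1
Solving simultaneously: a = 326.019, b = 1021.38.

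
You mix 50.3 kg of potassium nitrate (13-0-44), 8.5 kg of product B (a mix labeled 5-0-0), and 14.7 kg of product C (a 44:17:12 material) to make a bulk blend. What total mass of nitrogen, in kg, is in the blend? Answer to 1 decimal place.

13.4 kg N

N mass = 13%×50.3 + 5%×8.5 + 44%×14.7 = 13.432 kg.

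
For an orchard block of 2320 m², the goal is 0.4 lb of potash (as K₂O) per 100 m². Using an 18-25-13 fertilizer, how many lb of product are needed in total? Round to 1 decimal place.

71.4 lb

Product per 100 m² = 0.4 / 13% = 3.07692 lb.
Total product = 3.07692 × 2320 / 100 = 71.3846 lb.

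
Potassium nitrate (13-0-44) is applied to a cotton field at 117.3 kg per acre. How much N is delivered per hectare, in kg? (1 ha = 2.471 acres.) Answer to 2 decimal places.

37.68 kg N per hectare

nitrogen per acre = 117.3 × 13% = 15.249 kg.
Convert to per hectare: 15.249 × 2.471 = 37.6803 kg.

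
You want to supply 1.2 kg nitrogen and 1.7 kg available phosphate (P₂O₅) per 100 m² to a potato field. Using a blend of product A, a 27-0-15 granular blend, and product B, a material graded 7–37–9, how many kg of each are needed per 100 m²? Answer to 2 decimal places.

3.25 kg product A, 4.59 kg product B

With a, b = kg per 100 m² of product A and product B:
N: 0.27·a + 0.07·b = 1.2
P₂O₅: 0·a + 0.37·b = 1.7
Solving simultaneously: a = 3.25325, b = 4.59459.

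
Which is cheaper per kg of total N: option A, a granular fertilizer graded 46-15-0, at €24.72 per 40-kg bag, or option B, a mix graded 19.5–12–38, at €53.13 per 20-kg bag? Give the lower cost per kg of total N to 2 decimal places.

€1.34 per kg N (option A)

option A: N per bag = 40 × 46% = 18.4 kg; cost = 24.72 / 18.4 = €1.3435/kg N.
option B: N per bag = 20 × 19.5% = 3.9 kg; cost = 53.13 / 3.9 = €13.6231/kg N.
option A is cheaper.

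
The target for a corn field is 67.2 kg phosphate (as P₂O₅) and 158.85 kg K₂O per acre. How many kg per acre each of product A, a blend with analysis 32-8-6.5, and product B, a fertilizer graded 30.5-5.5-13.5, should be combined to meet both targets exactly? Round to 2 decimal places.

Per-acre balance (a = product A, b = product B):
P₂O₅: 0.08·a + 0.055·b = 67.2
K₂O: 0.065·a + 0.135·b = 158.85
Eliminate b: (row1) − 0.055/0.135·(row2) → 0.0535185·a = 2.48333, so a = 46.4014.
Then b = (158.85 − 0.065·46.4014) / 0.135 = 1154.325.

46.40 kg product A, 1154.33 kg product B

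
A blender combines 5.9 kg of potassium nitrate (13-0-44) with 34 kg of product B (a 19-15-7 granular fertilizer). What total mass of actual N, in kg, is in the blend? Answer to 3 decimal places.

N mass = 13%×5.9 + 19%×34 = 7.227 kg.

7.227 kg N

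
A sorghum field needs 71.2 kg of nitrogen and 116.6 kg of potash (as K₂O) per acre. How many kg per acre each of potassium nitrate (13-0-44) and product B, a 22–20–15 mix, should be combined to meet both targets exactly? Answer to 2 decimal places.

193.69 kg potassium nitrate, 209.18 kg product B

Per-acre balance (a = potassium nitrate, b = product B):
N: 0.13·a + 0.22·b = 71.2
K₂O: 0.44·a + 0.15·b = 116.6
Eliminate a: (row1) − 0.13/0.44·(row2) → 0.175682·b = 36.75, so b = 209.18499.
Back-substitute: a = (71.2 − 0.22·209.18499) / 0.13 = 193.687.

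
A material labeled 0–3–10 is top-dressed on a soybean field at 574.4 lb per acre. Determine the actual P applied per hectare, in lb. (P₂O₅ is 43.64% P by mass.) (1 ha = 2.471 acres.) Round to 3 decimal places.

P₂O₅ per acre = 574.4 × 3% = 17.232 lb.
Elemental P = 17.232 × 0.4364 = 7.52004 lb per acre.
Convert to per hectare: 7.52004 × 2.471 = 18.58203 lb.

18.582 lb P per hectare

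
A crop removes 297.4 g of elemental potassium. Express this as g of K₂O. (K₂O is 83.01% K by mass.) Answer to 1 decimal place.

K₂O = 297.4 / 0.8301 = 358.27 g.

358.3 g K₂O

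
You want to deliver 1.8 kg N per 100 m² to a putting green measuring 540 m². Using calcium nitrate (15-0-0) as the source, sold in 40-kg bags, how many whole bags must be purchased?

Product per 100 m² = 1.8 / 15% = 12 kg.
Total product = 12 × 540 / 100 = 64.8 kg.
Bags = ⌈64.8 / 40⌉ = 2.

2 bags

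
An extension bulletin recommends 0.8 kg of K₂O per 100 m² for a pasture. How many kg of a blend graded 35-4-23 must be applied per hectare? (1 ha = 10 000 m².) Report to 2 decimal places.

347.83 kg of product per hectare

Product per 100 m² = 0.8 / 23% = 3.47826 kg.
Convert to per hectare: 3.47826 × 100 = 347.826 kg.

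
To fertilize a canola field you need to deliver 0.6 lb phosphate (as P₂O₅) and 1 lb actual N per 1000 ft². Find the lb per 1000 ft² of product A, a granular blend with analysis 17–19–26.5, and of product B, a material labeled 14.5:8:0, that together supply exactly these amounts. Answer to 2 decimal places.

0.50 lb product A, 6.31 lb product B

Per-1000 ft² balance (a = product A, b = product B):
P₂O₅: 0.19·a + 0.08·b = 0.6
N: 0.17·a + 0.145·b = 1
From row1: a = (0.6 − 0.08·b) / 0.19.
Into row2: 0.17·(0.6 − 0.08·b)/0.19 + 0.145·b = 1 → b = 6.30824, a = 0.501792.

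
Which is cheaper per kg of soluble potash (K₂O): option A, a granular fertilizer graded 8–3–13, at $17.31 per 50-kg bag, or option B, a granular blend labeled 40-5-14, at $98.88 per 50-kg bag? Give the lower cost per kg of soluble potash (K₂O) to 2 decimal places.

$2.66 per kg K₂O (option A)

option A: K₂O per bag = 50 × 13% = 6.5 kg; cost = 17.31 / 6.5 = $2.6631/kg K₂O.
option B: K₂O per bag = 50 × 14% = 7 kg; cost = 98.88 / 7 = $14.1257/kg K₂O.
option A is cheaper.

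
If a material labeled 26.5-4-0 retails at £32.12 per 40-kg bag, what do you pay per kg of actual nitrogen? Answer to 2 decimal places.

£3.03 per kg N

N in bag = 40 × 26.5% = 10.6 kg.
Cost per kg N = £32.12 / 10.6 = £3.0302.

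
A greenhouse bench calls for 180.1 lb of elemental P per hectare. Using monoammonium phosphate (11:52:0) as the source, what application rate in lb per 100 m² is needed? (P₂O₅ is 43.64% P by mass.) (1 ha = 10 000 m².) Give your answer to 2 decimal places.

7.94 lb of product per hundred sq m

As P₂O₅: 180.1 / 0.4364 = 412.695 lb per hectare.
Product per hectare = 412.695 / 52% = 793.644 lb.
Convert to per 100 m²: 793.644 × 0.01 = 7.93644 lb.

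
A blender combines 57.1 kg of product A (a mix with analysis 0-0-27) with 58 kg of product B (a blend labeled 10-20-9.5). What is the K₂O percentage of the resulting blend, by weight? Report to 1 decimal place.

18.2% K₂O

Total mass = 57.1 + 58 = 115.1 kg.
K₂O mass = 27%×57.1 + 9.5%×58 = 20.927 kg.
% K₂O = 20.927 / 115.1 = 18.1816%.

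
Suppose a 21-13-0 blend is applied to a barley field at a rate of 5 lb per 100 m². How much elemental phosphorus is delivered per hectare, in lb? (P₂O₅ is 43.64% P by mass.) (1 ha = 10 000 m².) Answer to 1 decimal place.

28.4 lb P per hectare

P₂O₅ per 100 m² = 5 × 13% = 0.65 lb.
Elemental P = 0.65 × 0.4364 = 0.28366 lb per 100 m².
Convert to per hectare: 0.28366 × 100 = 28.366 lb.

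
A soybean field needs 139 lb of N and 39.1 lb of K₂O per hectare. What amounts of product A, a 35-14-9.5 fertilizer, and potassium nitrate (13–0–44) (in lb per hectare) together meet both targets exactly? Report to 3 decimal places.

395.884 lb product A, 3.389 lb potassium nitrate

Per-hectare balance (a = product A, b = potassium nitrate):
N: 0.35·a + 0.13·b = 139
K₂O: 0.095·a + 0.44·b = 39.1
From row1: a = (139 − 0.13·b) / 0.35.
Into row2: 0.095·(139 − 0.13·b)/0.35 + 0.44·b = 39.1 → b = 3.38863, a = 395.8842.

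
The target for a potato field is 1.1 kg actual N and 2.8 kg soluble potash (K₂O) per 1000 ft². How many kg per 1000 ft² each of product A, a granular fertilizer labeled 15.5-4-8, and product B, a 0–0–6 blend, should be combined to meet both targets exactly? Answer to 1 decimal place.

Per-1000 ft² balance (a = product A, b = product B):
N: 0.155·a + 0·b = 1.1
K₂O: 0.08·a + 0.06·b = 2.8
Eliminate a: (row1) − 0.155/0.08·(row2) → -0.11625·b = -4.325, so b = 37.2043.
Back-substitute: a = (1.1 − 0·37.2043) / 0.155 = 7.09677.

7.1 kg product A, 37.2 kg product B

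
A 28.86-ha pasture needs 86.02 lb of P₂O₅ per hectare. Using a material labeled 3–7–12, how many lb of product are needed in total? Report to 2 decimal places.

Product per hectare = 86.02 / 7% = 1228.86 lb.
Total product = 1228.86 × 28.86 = 35464.817 lb.

35464.82 lb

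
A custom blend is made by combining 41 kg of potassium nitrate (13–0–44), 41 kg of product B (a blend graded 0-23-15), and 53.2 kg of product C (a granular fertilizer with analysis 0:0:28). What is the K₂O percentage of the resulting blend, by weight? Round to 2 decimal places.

28.91% K₂O

Total mass = 41 + 41 + 53.2 = 135.2 kg.
K₂O mass = 44%×41 + 15%×41 + 28%×53.2 = 39.086 kg.
% K₂O = 39.086 / 135.2 = 28.9098%.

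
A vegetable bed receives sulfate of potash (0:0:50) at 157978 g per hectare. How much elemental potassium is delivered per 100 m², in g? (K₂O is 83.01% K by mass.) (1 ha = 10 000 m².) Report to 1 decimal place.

K₂O per hectare = 157978 × 50% = 78989 g.
Elemental K = 78989 × 0.8301 = 65568.8 g per hectare.
Convert to per 100 m²: 65568.8 × 0.01 = 655.688 g.

655.7 g K per hundred sq m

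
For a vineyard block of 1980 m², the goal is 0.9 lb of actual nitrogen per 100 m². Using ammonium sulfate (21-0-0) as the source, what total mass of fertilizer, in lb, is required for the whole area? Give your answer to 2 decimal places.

Product per 100 m² = 0.9 / 21% = 4.28571 lb.
Total product = 4.28571 × 1980 / 100 = 84.8571 lb.

84.86 lb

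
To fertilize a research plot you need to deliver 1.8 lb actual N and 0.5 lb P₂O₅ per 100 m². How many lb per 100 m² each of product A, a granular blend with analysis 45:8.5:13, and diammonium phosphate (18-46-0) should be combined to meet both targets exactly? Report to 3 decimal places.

3.850 lb product A, 0.376 lb diammonium phosphate

Per-100 m² balance (a = product A, b = diammonium phosphate):
N: 0.45·a + 0.18·b = 1.8
P₂O₅: 0.085·a + 0.46·b = 0.5
Solving simultaneously: a = 3.84977, b = 0.375587.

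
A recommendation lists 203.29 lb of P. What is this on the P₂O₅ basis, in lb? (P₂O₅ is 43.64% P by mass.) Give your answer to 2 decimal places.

P₂O₅ = 203.29 / 0.4364 = 465.834 lb.

465.83 lb P₂O₅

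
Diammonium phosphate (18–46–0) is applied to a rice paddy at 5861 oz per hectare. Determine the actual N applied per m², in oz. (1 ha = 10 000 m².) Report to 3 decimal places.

0.105 oz N per sq m

nitrogen per hectare = 5861 × 18% = 1054.98 oz.
Convert to per m²: 1054.98 × 0.0001 = 0.105498 oz.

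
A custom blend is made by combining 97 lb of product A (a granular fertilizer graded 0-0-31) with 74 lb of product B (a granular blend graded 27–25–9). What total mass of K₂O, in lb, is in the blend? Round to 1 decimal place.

K₂O mass = 31%×97 + 9%×74 = 36.73 lb.

36.7 lb K₂O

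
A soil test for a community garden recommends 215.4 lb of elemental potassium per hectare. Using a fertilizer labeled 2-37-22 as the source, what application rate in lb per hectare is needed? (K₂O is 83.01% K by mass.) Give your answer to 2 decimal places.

As K₂O: 215.4 / 0.8301 = 259.487 lb per hectare.
Product per hectare = 259.487 / 22% = 1179.485 lb.

1179.49 lb of product per hectare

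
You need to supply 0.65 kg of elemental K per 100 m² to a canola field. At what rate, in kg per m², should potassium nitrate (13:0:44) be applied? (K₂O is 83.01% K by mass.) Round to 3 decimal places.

As K₂O: 0.65 / 0.8301 = 0.783038 kg per 100 m².
Product per 100 m² = 0.783038 / 44% = 1.77963 kg.
Convert to per m²: 1.77963 × 0.01 = 0.0177963 kg.

0.018 kg of product per sq m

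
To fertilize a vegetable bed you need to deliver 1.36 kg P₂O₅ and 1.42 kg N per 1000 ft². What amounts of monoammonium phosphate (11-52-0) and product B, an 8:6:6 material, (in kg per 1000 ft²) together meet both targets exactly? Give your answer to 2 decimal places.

With a, b = kg per 1000 ft² of monoammonium phosphate and product B:
P₂O₅: 0.52·a + 0.06·b = 1.36
N: 0.11·a + 0.08·b = 1.42
Eliminate a: (row1) − 0.52/0.11·(row2) → -0.318182·b = -5.35273, so b = 16.8229.
Back-substitute: a = (1.36 − 0.06·16.8229) / 0.52 = 0.674286.

0.67 kg monoammonium phosphate, 16.82 kg product B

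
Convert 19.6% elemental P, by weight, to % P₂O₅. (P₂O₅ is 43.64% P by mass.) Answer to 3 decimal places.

%P₂O₅ = 19.6 / 0.4364 = 44.9129%.

44.913% P₂O₅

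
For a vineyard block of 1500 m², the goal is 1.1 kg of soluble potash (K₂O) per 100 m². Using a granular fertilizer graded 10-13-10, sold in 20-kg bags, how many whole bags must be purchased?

Product per 100 m² = 1.1 / 10% = 11 kg.
Total product = 11 × 1500 / 100 = 165 kg.
Bags = ⌈165 / 20⌉ = 9.

9 bags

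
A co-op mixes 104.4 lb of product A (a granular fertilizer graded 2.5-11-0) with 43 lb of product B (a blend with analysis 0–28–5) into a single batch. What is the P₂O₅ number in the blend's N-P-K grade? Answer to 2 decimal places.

Total mass = 104.4 + 43 = 147.4 lb.
P₂O₅ mass = 11%×104.4 + 28%×43 = 23.524 lb.
% P₂O₅ = 23.524 / 147.4 = 15.9593%.

15.96% P₂O₅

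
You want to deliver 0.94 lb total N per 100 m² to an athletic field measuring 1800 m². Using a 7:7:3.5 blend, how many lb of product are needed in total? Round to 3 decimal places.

Product per 100 m² = 0.94 / 7% = 13.4286 lb.
Total product = 13.4286 × 1800 / 100 = 241.7143 lb.

241.714 lb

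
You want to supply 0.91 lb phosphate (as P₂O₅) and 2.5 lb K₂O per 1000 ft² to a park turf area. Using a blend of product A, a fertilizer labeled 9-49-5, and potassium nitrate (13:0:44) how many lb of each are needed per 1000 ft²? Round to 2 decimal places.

Per-1000 ft² balance (a = product A, b = potassium nitrate):
P₂O₅: 0.49·a + 0·b = 0.91
K₂O: 0.05·a + 0.44·b = 2.5
Solving simultaneously: a = 1.85714, b = 5.47078.

1.86 lb product A, 5.47 lb potassium nitrate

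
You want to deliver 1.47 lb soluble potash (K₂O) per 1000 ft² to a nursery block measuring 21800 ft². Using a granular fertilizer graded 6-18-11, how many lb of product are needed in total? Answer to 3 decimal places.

Product per 1000 ft² = 1.47 / 11% = 13.3636 lb.
Total product = 13.3636 × 21800 / 1000 = 291.3273 lb.

291.327 lb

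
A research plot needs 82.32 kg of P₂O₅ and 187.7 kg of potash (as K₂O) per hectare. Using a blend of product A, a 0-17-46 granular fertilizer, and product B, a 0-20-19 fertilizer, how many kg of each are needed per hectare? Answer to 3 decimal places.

366.821 kg product A, 99.802 kg product B

With a, b = kg per hectare of product A and product B:
P₂O₅: 0.17·a + 0.2·b = 82.32
K₂O: 0.46·a + 0.19·b = 187.7
Solving simultaneously: a = 366.8208, b = 99.8023.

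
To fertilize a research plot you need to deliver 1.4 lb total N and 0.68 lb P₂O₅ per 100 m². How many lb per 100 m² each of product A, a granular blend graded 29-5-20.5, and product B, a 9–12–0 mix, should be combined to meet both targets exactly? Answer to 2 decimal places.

3.52 lb product A, 4.20 lb product B

Per-100 m² balance (a = product A, b = product B):
N: 0.29·a + 0.09·b = 1.4
P₂O₅: 0.05·a + 0.12·b = 0.68
From row1: a = (1.4 − 0.09·b) / 0.29.
Into row2: 0.05·(1.4 − 0.09·b)/0.29 + 0.12·b = 0.68 → b = 4.19802, a = 3.52475.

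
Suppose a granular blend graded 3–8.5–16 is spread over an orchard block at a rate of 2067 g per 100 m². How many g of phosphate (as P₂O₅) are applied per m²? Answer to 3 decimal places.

1.757 g P₂O₅ per sq m

P₂O₅ per 100 m² = 2067 × 8.5% = 175.695 g.
Convert to per m²: 175.695 × 0.01 = 1.75695 g.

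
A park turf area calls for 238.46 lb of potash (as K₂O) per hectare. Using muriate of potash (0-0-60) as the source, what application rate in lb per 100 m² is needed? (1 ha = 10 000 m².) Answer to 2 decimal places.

3.97 lb of product per hundred sq m

Product per hectare = 238.46 / 60% = 397.433 lb.
Convert to per 100 m²: 397.433 × 0.01 = 3.97433 lb.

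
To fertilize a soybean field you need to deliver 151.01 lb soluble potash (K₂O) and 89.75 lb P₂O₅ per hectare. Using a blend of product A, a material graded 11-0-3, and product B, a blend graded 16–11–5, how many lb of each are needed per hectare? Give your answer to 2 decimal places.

3673.82 lb product A, 815.91 lb product B

Let a = lb of product A, b = lb of product B (per hectare).
K₂O: 0.03·a + 0.05·b = 151.01
P₂O₅: 0·a + 0.11·b = 89.75
Solving simultaneously: a = 3673.818, b = 815.909.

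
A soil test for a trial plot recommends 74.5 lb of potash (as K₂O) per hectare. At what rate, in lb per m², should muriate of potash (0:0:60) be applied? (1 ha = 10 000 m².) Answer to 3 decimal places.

Product per hectare = 74.5 / 60% = 124.167 lb.
Convert to per m²: 124.167 × 0.0001 = 0.0124167 lb.

0.012 lb of product per sq m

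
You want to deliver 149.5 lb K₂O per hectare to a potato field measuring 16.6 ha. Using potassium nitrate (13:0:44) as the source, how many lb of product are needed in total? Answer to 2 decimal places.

Product per hectare = 149.5 / 44% = 339.773 lb.
Total product = 339.773 × 16.6 = 5640.227 lb.

5640.23 lb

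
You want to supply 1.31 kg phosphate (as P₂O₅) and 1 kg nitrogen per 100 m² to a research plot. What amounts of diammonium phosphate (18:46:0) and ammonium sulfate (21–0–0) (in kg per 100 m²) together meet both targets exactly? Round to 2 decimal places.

Per-100 m² balance (a = diammonium phosphate, b = ammonium sulfate):
P₂O₅: 0.46·a + 0·b = 1.31
N: 0.18·a + 0.21·b = 1
Eliminate b: (row1) − 0/0.21·(row2) → 0.46·a = 1.31, so a = 2.84783.
Then b = (1 − 0.18·2.84783) / 0.21 = 2.32091.

2.85 kg diammonium phosphate, 2.32 kg ammonium sulfate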